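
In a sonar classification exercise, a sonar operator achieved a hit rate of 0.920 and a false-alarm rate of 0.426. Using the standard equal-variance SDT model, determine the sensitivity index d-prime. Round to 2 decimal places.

d-prime = 1.59

z(0.920) = 1.405, z(0.426) = -0.187
d' = z(H) − z(FA) = 1.405 − (-0.187) = 1.592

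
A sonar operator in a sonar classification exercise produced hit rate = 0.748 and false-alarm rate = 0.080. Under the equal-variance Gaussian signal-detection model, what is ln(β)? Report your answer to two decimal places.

z(H) = z(0.748) = 0.668
z(FA) = z(0.080) = -1.405
ln β = −½·[z(H)² − z(FA)²] = −0.5 × (0.446 − 1.974) = 0.764

ln β = 0.76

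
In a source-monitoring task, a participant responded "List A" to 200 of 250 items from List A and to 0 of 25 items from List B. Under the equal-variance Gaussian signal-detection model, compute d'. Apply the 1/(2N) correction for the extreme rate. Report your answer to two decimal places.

The false-alarm rate is 0/25 = 0, so apply the 1/(2N) correction: FA → 1/(2·25) = 0.02000.
z(H) = z(0.80000) = 0.842
z(FA) = z(0.02000) = -2.054
d' = 0.842 − (-2.054) = 2.896

d' = 2.90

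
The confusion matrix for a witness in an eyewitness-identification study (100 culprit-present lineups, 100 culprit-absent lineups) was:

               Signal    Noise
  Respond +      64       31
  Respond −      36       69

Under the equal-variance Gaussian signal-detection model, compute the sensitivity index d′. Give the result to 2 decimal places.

H = 64/100 = 0.6400
FA = 31/100 = 0.3100
z(0.6400) = 0.3585, z(0.3100) = -0.4959
d' = z(H) − z(FA) = 0.3585 − (-0.4959) = 0.8544

d′ = 0.85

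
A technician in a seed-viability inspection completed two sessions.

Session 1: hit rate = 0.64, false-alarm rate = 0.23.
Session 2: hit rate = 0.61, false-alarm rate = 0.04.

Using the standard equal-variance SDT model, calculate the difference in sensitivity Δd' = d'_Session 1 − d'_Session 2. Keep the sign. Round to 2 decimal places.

Session 1: z(0.64) = 0.358, z(0.23) = -0.739, d' = 1.097
Session 2: z(0.61) = 0.279, z(0.04) = -1.751, d' = 2.030
Δd' = d'_Session 1 − d'_Session 2 = 1.097 − 2.030 = -0.933
Session 2 has the higher sensitivity.

Δd' = -0.93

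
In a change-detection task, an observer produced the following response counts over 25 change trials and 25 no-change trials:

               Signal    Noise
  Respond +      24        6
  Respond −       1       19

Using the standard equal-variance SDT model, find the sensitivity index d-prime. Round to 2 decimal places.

d-prime = 2.46

H = 24/25 = 0.9600
FA = 6/25 = 0.2400
z(H) = 1.751
z(FA) = -0.706
d' = z(H) − z(FA) = 1.751 − (-0.706) = 2.457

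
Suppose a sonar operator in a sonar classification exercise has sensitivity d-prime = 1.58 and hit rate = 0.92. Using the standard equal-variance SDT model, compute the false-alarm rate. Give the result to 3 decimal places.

false-alarm rate = 0.431

z(hit rate) = z(0.92) = 1.4051
z(FA) = z(H) − d' = 1.4051 − 1.58 = -0.1749
false-alarm rate = Φ(-0.1749) = 0.4306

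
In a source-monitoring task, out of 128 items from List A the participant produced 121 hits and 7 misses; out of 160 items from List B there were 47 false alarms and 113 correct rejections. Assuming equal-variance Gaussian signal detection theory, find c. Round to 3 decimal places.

c = -0.529

H = 121/128 = 0.9453
FA = 47/160 = 0.2938
Φ⁻¹(H) = 1.6009
Φ⁻¹(FA) = -0.5423
c = −½·[z(H) + z(FA)] = −0.5 × (1.6009 + (-0.5423)) = -0.5293
c < 0: the participant has a liberal response bias.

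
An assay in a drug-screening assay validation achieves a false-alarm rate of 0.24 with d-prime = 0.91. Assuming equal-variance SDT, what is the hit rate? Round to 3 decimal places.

z(false-alarm rate) = z(0.24) = -0.7063
z(H) = z(FA) + d' = -0.7063 + 0.91 = 0.2037
hit rate = Φ(0.2037) = 0.5807

hit rate = 0.581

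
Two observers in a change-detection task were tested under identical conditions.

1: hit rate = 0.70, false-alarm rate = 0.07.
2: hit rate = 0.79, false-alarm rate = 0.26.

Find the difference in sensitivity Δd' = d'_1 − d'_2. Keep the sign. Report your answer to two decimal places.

Δd' = 0.55

1: z(0.70) = 0.524, z(0.07) = -1.476, d' = 2.000
2: z(0.79) = 0.806, z(0.26) = -0.643, d' = 1.449
Δd' = d'_1 − d'_2 = 2.000 − 1.449 = 0.551
1 has the higher sensitivity.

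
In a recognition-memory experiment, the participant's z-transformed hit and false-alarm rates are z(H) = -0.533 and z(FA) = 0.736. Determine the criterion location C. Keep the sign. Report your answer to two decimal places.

C = -0.10

c = −½·[z(H) + z(FA)] = −½·(-0.533 + 0.736) = -0.1015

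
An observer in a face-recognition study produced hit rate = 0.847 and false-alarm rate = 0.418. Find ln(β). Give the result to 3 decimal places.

ln β = -0.503

Φ⁻¹(H) = 1.0237
Φ⁻¹(FA) = -0.2070
ln β = −½·[z(H)² − z(FA)²] = −0.5 × (1.0480 − 0.0428) = -0.5026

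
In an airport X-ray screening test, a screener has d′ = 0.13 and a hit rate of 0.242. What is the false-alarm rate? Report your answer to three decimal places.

z(hit rate) = z(0.242) = -0.6999
z(FA) = z(H) − d' = -0.6999 − 0.13 = -0.8299
false-alarm rate = Φ(-0.8299) = 0.2033

false-alarm rate = 0.203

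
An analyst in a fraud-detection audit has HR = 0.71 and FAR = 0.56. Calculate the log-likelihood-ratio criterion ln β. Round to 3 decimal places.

Φ⁻¹(H) = Φ⁻¹(0.71) = 0.5534
Φ⁻¹(FA) = Φ⁻¹(0.56) = 0.1510
ln β = −½·[z(H)² − z(FA)²] = −0.5 × (0.3063 − 0.0228) = -0.14175

ln β = -0.142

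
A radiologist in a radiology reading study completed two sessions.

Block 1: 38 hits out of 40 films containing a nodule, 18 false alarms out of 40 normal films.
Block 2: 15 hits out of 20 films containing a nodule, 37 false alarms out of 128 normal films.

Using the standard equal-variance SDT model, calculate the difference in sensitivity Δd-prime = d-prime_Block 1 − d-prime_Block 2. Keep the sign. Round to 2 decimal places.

Block 1: z(0.9500) = 1.645, z(0.4500) = -0.126, d' = 1.771
Block 2: z(0.7500) = 0.674, z(0.2891) = -0.556, d' = 1.230
Δd' = d'_Block 1 − d'_Block 2 = 1.771 − 1.230 = 0.541
Block 1 has the higher sensitivity.

Δd-prime = 0.54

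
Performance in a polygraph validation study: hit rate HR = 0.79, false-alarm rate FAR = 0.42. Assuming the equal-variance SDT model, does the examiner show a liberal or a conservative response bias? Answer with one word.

z(H) = 0.806, z(FA) = -0.202
c = −½·(z(H) + z(FA)) = -0.302
c < 0 → liberal criterion (biased toward responding “yes”).

liberal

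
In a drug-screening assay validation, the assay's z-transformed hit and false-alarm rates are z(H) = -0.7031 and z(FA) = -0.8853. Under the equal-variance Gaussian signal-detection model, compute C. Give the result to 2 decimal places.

c = −½·[z(H) + z(FA)] = −½·(-0.7031 + (-0.8853)) = 0.7942

C = 0.79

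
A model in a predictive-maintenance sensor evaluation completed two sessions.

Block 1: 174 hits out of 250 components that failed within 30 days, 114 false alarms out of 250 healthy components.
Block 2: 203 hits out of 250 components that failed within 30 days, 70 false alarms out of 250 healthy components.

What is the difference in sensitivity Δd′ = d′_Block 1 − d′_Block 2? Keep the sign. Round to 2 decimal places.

Block 1: z(0.6960) = 0.513, z(0.4560) = -0.111, d' = 0.624
Block 2: z(0.8120) = 0.885, z(0.2800) = -0.583, d' = 1.468
Δd' = d'_Block 1 − d'_Block 2 = 0.624 − 1.468 = -0.844
Block 2 has the higher sensitivity.

Δd′ = -0.84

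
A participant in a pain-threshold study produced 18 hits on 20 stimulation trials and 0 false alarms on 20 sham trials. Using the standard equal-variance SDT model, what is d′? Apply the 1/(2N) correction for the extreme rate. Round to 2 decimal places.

d′ = 3.24

The false-alarm rate is 0/20 = 0, so apply the 1/(2N) correction: FA → 1/(2·20) = 0.02500.
z(H) = z(0.90000) = 1.282
z(FA) = z(0.02500) = -1.960
d' = 1.282 − (-1.960) = 3.242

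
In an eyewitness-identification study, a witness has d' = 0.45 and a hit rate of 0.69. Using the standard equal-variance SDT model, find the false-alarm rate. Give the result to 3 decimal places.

z(hit rate) = z(0.69) = 0.4959
z(FA) = z(H) − d' = 0.4959 − 0.45 = 0.0459
false-alarm rate = Φ(0.0459) = 0.5183

false-alarm rate = 0.518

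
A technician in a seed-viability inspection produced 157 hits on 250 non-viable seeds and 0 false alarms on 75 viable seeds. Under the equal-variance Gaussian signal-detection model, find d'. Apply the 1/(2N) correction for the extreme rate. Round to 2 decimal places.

d' = 2.80

The false-alarm rate is 0/75 = 0, so apply the 1/(2N) correction: FA → 1/(2·75) = 0.00667.
z(H) = z(0.62800) = 0.327
z(FA) = z(0.00667) = -2.475
d' = 0.327 − (-2.475) = 2.802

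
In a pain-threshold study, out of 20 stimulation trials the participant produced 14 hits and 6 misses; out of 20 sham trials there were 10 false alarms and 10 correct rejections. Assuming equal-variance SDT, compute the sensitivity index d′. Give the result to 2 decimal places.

H = 14/20 = 0.7000
FA = 10/20 = 0.5000
z(0.7000) = 0.524, z(0.5000) = 0.000
d' = z(H) − z(FA) = 0.524 − 0.000 = 0.524

d′ = 0.52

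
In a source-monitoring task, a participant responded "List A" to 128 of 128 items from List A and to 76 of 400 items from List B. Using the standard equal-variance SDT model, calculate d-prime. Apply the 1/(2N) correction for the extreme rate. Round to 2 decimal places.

d-prime = 3.54

The hit rate is 128/128 = 1, so apply the 1/(2N) correction: H → 1 − 1/(2·128) = 0.99609.
z(H) = z(0.99609) = 2.660
z(FA) = z(0.19000) = -0.878
d' = 2.660 − (-0.878) = 3.538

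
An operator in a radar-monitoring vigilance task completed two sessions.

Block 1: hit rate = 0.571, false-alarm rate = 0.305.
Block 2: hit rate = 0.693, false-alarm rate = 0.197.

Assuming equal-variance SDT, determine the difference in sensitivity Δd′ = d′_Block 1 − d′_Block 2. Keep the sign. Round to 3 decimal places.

Block 1: z(0.571) = 0.1789, z(0.305) = -0.5101, d' = 0.6890
Block 2: z(0.693) = 0.5044, z(0.197) = -0.8524, d' = 1.3568
Δd' = d'_Block 1 − d'_Block 2 = 0.6890 − 1.3568 = -0.6678
Block 2 has the higher sensitivity.

Δd′ = -0.668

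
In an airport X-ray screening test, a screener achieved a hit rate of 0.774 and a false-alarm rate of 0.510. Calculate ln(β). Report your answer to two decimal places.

ln β = -0.28

z(H) = z(0.774) = 0.752
z(FA) = z(0.510) = 0.025
ln β = −½·[z(H)² − z(FA)²] = −0.5 × (0.566 − 0.001) = -0.2825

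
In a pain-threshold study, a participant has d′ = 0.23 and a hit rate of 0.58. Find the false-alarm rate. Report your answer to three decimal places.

false-alarm rate = 0.489

z(hit rate) = z(0.58) = 0.2019
z(FA) = z(H) − d' = 0.2019 − 0.23 = -0.0281
false-alarm rate = Φ(-0.0281) = 0.4888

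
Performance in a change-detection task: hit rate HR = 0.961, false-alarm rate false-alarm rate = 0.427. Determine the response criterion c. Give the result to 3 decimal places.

c = -0.789

z(H) = 1.7624
z(FA) = -0.1840
c = −½·[z(H) + z(FA)] = −0.5 × (1.7624 + (-0.1840)) = -0.7892
c < 0: the observer has a liberal response bias.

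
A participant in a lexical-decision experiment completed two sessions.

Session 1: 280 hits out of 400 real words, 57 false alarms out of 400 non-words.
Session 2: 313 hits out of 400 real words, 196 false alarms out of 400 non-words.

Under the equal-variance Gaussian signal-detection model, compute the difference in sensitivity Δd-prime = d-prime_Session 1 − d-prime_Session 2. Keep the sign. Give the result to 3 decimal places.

Δd-prime = 0.788

Session 1: z(0.7000) = 0.5244, z(0.1425) = -1.0692, d' = 1.5936
Session 2: z(0.7825) = 0.7807, z(0.4900) = -0.0251, d' = 0.8058
Δd' = d'_Session 1 − d'_Session 2 = 1.5936 − 0.8058 = 0.7878
Session 1 has the higher sensitivity.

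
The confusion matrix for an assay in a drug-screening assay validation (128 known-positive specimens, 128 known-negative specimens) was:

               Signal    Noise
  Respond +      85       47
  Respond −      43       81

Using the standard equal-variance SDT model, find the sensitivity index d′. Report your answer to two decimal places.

d′ = 0.76

H = 85/128 = 0.6641
FA = 47/128 = 0.3672
z(0.6641) = 0.424, z(0.3672) = -0.339
d' = z(H) − z(FA) = 0.424 − (-0.339) = 0.763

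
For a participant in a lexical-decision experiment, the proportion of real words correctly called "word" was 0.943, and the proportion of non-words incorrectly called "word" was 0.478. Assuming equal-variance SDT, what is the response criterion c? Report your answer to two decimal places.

c = -0.76

Φ⁻¹(H) = 1.580
Φ⁻¹(FA) = -0.055
c = −½·[z(H) + z(FA)] = −0.5 × (1.580 + (-0.055)) = -0.7625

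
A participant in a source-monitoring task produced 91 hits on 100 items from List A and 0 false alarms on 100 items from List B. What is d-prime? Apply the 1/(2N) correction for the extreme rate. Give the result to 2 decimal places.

d-prime = 3.92

The false-alarm rate is 0/100 = 0, so apply the 1/(2N) correction: FA → 1/(2·100) = 0.00500.
z(H) = z(0.91000) = 1.341
z(FA) = z(0.00500) = -2.576
d' = 1.341 − (-2.576) = 3.917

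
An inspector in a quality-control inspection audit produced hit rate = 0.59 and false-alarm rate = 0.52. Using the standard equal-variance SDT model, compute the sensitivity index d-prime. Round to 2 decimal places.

d-prime = 0.18

z(0.59) = 0.2275, z(0.52) = 0.0502
d' = z(H) − z(FA) = 0.2275 − 0.0502 = 0.1773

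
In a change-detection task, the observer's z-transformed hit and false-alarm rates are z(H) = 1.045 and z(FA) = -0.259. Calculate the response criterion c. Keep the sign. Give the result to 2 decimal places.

c = −½·[z(H) + z(FA)] = −½·(1.045 + (-0.259)) = -0.393

c = -0.39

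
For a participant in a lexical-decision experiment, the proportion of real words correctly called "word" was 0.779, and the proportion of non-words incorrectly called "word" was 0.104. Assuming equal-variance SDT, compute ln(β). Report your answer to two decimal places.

ln β = 0.50

Φ⁻¹(H) = 0.769
Φ⁻¹(FA) = -1.259
ln β = −½·[z(H)² − z(FA)²] = −0.5 × (0.591 − 1.585) = 0.497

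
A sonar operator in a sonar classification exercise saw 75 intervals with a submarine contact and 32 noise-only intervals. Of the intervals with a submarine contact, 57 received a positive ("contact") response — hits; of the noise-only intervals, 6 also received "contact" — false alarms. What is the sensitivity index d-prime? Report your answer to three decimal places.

d-prime = 1.593

H = 57/75 = 0.7600
FA = 6/32 = 0.1875
z(0.7600) = 0.7063, z(0.1875) = -0.8871
d' = z(H) − z(FA) = 0.7063 − (-0.8871) = 1.5934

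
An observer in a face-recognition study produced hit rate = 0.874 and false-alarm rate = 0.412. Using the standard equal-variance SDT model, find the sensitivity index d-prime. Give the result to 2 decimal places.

z(0.874) = 1.1455, z(0.412) = -0.2224
d' = z(H) − z(FA) = 1.1455 − (-0.2224) = 1.3679

d-prime = 1.37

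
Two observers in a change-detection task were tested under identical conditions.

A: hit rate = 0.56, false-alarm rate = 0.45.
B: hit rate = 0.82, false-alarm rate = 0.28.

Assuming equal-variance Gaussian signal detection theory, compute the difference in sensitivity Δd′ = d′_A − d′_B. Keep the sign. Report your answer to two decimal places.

A: z(0.56) = 0.151, z(0.45) = -0.126, d' = 0.277
B: z(0.82) = 0.915, z(0.28) = -0.583, d' = 1.498
Δd' = d'_A − d'_B = 0.277 − 1.498 = -1.221
B has the higher sensitivity.

Δd′ = -1.22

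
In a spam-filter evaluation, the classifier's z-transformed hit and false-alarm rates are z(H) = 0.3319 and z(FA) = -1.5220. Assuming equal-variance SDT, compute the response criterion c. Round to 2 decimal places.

c = −½·[z(H) + z(FA)] = −½·(0.3319 + (-1.5220)) = 0.59505

c = 0.60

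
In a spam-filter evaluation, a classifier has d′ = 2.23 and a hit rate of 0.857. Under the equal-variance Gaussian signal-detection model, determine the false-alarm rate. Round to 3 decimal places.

false-alarm rate = 0.122

z(hit rate) = z(0.857) = 1.0669
z(FA) = z(H) − d' = 1.0669 − 2.23 = -1.1631
false-alarm rate = Φ(-1.1631) = 0.1224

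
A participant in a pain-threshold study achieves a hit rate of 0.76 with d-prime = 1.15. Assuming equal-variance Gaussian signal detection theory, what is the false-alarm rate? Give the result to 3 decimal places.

false-alarm rate = 0.329

z(hit rate) = z(0.76) = 0.7063
z(FA) = z(H) − d' = 0.7063 − 1.15 = -0.4437
false-alarm rate = Φ(-0.4437) = 0.3286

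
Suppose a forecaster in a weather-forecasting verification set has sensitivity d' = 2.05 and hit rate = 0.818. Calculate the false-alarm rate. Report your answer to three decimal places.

false-alarm rate = 0.127

z(hit rate) = z(0.818) = 0.9078
z(FA) = z(H) − d' = 0.9078 − 2.05 = -1.1422
false-alarm rate = Φ(-1.1422) = 0.1267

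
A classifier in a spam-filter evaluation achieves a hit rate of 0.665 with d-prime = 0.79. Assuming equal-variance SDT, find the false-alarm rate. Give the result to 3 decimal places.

false-alarm rate = 0.358

z(hit rate) = z(0.665) = 0.4261
z(FA) = z(H) − d' = 0.4261 − 0.79 = -0.3639
false-alarm rate = Φ(-0.3639) = 0.3580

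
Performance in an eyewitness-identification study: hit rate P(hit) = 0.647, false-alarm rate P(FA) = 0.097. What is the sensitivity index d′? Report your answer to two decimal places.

z(0.647) = 0.377, z(0.097) = -1.299
d' = z(H) − z(FA) = 0.377 − (-1.299) = 1.676

d′ = 1.68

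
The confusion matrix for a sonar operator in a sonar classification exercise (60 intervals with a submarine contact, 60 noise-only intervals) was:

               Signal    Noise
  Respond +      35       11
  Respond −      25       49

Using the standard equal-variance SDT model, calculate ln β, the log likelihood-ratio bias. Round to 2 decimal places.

H = 35/60 = 0.5833
FA = 11/60 = 0.1833
Φ⁻¹(H) = 0.210
Φ⁻¹(FA) = -0.903
ln β = −½·[z(H)² − z(FA)²] = −0.5 × (0.044 − 0.815) = 0.3855

ln β = 0.39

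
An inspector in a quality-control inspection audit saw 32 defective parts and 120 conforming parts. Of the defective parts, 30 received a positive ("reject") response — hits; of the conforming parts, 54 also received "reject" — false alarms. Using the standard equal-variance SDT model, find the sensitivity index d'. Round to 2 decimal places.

d' = 1.66

H = 30/32 = 0.9375
FA = 54/120 = 0.4500
z(H) = 1.534
z(FA) = -0.126
d' = z(H) − z(FA) = 1.534 − (-0.126) = 1.660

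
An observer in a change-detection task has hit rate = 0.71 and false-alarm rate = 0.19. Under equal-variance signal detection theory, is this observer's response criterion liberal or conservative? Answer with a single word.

z(H) = 0.553, z(FA) = -0.878
c = −½·(z(H) + z(FA)) = 0.1625
c > 0 → conservative criterion (biased toward responding “no”).

conservative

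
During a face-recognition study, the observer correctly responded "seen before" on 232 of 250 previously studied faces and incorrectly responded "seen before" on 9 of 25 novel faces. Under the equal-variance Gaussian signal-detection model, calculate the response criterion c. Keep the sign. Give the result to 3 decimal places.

c = -0.551

H = 232/250 = 0.9280
FA = 9/25 = 0.3600
Φ⁻¹(0.9280) = 1.4611, Φ⁻¹(0.3600) = -0.3585
c = −½·[z(H) + z(FA)] = −0.5 × (1.4611 + (-0.3585)) = -0.5513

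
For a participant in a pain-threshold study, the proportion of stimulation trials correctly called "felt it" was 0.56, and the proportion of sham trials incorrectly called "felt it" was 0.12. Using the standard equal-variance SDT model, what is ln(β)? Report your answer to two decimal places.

ln β = 0.68

z(H) = 0.151
z(FA) = -1.175
ln β = −½·[z(H)² − z(FA)²] = −0.5 × (0.023 − 1.381) = 0.679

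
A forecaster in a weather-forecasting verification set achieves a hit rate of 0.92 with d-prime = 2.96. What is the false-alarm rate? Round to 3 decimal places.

z(hit rate) = z(0.92) = 1.4051
z(FA) = z(H) − d' = 1.4051 − 2.96 = -1.5549
false-alarm rate = Φ(-1.5549) = 0.0600

false-alarm rate = 0.060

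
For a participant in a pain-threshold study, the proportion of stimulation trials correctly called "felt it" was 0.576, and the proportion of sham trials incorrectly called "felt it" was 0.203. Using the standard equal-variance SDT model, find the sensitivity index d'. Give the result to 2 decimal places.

d' = 1.02

z(0.576) = 0.1917, z(0.203) = -0.8310
d' = z(H) − z(FA) = 0.1917 − (-0.8310) = 1.0227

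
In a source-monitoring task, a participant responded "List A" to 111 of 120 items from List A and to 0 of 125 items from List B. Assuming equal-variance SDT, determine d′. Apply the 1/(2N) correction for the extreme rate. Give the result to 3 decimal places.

The false-alarm rate is 0/125 = 0, so apply the 1/(2N) correction: FA → 1/(2·125) = 0.00400.
z(H) = z(0.92500) = 1.4395
z(FA) = z(0.00400) = -2.6521
d' = 1.4395 − (-2.6521) = 4.0916

d′ = 4.092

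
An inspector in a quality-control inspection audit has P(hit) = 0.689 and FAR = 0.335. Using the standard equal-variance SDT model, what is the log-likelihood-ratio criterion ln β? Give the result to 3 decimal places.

Φ⁻¹(H) = 0.4930
Φ⁻¹(FA) = -0.4261
ln β = −½·[z(H)² − z(FA)²] = −0.5 × (0.2430 − 0.1816) = -0.0307

ln β = -0.031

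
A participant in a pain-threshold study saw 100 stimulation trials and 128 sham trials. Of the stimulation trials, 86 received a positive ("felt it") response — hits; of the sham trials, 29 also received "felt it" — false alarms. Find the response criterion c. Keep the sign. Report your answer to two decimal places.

H = 86/100 = 0.8600
FA = 29/128 = 0.2266
Φ⁻¹(H) = Φ⁻¹(0.8600) = 1.0803
Φ⁻¹(FA) = Φ⁻¹(0.2266) = -0.7501
c = −½·[z(H) + z(FA)] = −0.5 × (1.0803 + (-0.7501)) = -0.1651

c = -0.17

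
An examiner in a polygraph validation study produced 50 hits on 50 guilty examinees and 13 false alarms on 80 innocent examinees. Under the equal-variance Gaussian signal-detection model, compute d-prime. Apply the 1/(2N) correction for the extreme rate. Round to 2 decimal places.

The hit rate is 50/50 = 1, so apply the 1/(2N) correction: H → 1 − 1/(2·50) = 0.99000.
z(H) = z(0.99000) = 2.326
z(FA) = z(0.16250) = -0.984
d' = 2.326 − (-0.984) = 3.310

d-prime = 3.31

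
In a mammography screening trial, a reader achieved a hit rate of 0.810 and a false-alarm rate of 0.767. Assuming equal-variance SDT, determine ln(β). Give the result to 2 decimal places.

z(0.810) = 0.878, z(0.767) = 0.729
ln β = −½·[z(H)² − z(FA)²] = −0.5 × (0.771 − 0.531) = -0.120

ln β = -0.12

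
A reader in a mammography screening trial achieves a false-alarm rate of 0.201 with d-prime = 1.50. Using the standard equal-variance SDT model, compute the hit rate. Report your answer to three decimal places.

z(false-alarm rate) = z(0.201) = -0.8381
z(H) = z(FA) + d' = -0.8381 + 1.50 = 0.6619
hit rate = Φ(0.6619) = 0.7460

hit rate = 0.746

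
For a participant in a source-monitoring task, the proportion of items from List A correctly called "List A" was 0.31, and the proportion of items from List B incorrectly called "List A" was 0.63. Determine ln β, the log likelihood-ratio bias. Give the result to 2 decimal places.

Φ⁻¹(0.31) = -0.496, Φ⁻¹(0.63) = 0.332
ln β = −½·[z(H)² − z(FA)²] = −0.5 × (0.246 − 0.110) = -0.068

ln β = -0.07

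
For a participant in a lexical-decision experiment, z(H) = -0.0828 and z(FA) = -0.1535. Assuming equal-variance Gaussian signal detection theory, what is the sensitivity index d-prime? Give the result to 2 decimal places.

d-prime = 0.07

d' = z(H) − z(FA) = -0.0828 − (-0.1535) = 0.0707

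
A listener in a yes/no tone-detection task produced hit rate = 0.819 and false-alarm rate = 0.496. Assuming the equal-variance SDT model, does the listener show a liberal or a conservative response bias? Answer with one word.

liberal

z(H) = 0.912, z(FA) = -0.010
c = −½·(z(H) + z(FA)) = -0.451
c < 0 → liberal criterion (biased toward responding “yes”).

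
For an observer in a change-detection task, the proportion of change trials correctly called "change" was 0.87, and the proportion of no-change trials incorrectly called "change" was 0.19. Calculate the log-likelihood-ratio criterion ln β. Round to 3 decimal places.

ln β = -0.249

Φ⁻¹(H) = Φ⁻¹(0.87) = 1.1264
Φ⁻¹(FA) = Φ⁻¹(0.19) = -0.8779
ln β = −½·[z(H)² − z(FA)²] = −0.5 × (1.2688 − 0.7707) = -0.24905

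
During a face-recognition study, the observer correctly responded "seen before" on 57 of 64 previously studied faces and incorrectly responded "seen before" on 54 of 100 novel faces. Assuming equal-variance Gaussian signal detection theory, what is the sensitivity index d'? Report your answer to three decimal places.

d' = 1.129

H = 57/64 = 0.8906
FA = 54/100 = 0.5400
z(H) = z(0.8906) = 1.2297
z(FA) = z(0.5400) = 0.1004
d' = z(H) − z(FA) = 1.2297 − 0.1004 = 1.1293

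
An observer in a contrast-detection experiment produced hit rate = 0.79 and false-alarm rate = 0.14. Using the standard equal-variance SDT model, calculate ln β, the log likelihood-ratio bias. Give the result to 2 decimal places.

z(H) = 0.806
z(FA) = -1.080
ln β = −½·[z(H)² − z(FA)²] = −0.5 × (0.650 − 1.166) = 0.258

ln β = 0.26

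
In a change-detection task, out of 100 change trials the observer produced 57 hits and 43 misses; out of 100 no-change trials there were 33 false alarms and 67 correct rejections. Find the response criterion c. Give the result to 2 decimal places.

c = 0.13

H = 57/100 = 0.5700
FA = 33/100 = 0.3300
z(0.5700) = 0.1764, z(0.3300) = -0.4399
c = −½·[z(H) + z(FA)] = −0.5 × (0.1764 + (-0.4399)) = 0.13175
c > 0: the observer has a conservative response bias.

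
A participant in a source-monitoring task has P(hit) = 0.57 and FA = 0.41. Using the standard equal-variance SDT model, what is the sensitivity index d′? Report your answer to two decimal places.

z(H) = 0.1764
z(FA) = -0.2275
d' = z(H) − z(FA) = 0.1764 − (-0.2275) = 0.4039

d′ = 0.40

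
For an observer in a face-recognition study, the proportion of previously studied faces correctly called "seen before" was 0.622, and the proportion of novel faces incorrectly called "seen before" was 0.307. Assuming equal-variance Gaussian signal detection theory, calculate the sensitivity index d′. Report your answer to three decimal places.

z(0.622) = 0.3107, z(0.307) = -0.5044
d' = z(H) − z(FA) = 0.3107 − (-0.5044) = 0.8151

d′ = 0.815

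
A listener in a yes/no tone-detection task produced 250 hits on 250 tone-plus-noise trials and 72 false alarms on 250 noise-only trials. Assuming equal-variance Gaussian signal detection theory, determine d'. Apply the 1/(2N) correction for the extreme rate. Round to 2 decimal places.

d' = 3.44

The hit rate is 250/250 = 1, so apply the 1/(2N) correction: H → 1 − 1/(2·250) = 0.99800.
z(H) = z(0.99800) = 2.878
z(FA) = z(0.28800) = -0.559
d' = 2.878 − (-0.559) = 3.437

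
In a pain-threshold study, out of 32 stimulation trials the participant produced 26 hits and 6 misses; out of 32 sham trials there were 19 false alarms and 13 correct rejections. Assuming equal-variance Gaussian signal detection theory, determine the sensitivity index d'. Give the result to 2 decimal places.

H = 26/32 = 0.8125
FA = 19/32 = 0.5938
z(H) = 0.887
z(FA) = 0.237
d' = z(H) − z(FA) = 0.887 − 0.237 = 0.650

d' = 0.65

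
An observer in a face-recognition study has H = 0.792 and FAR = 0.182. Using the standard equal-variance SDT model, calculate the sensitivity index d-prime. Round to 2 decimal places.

z(0.792) = 0.8134, z(0.182) = -0.9078
d' = z(H) − z(FA) = 0.8134 − (-0.9078) = 1.7212

d-prime = 1.72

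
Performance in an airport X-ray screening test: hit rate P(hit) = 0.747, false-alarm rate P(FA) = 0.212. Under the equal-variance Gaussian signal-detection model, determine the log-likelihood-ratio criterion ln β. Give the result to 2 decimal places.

ln β = 0.10

z(H) = z(0.747) = 0.665
z(FA) = z(0.212) = -0.800
ln β = −½·[z(H)² − z(FA)²] = −0.5 × (0.442 − 0.640) = 0.099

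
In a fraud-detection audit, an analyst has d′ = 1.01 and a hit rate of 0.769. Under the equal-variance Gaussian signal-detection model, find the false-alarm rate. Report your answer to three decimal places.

false-alarm rate = 0.392

z(hit rate) = z(0.769) = 0.7356
z(FA) = z(H) − d' = 0.7356 − 1.01 = -0.2744
false-alarm rate = Φ(-0.2744) = 0.3919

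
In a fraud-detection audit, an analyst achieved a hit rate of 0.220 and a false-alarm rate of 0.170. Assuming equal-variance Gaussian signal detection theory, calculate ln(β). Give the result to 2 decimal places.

ln β = 0.16

Φ⁻¹(H) = -0.772
Φ⁻¹(FA) = -0.954
ln β = −½·[z(H)² − z(FA)²] = −0.5 × (0.596 − 0.910) = 0.157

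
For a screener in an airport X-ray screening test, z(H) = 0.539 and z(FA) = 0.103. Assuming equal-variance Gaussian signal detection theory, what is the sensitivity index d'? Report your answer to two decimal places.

d' = 0.44

d' = z(H) − z(FA) = 0.539 − 0.103 = 0.436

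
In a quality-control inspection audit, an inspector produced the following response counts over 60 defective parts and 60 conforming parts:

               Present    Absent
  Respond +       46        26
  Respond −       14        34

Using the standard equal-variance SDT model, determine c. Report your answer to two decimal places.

H = 46/60 = 0.7667
FA = 26/60 = 0.4333
z(H) = z(0.7667) = 0.7280
z(FA) = z(0.4333) = -0.1680
c = −½·[z(H) + z(FA)] = −0.5 × (0.7280 + (-0.1680)) = -0.2800

c = -0.28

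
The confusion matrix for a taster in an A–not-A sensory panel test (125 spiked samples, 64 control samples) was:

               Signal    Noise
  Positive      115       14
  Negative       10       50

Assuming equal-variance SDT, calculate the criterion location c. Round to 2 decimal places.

H = 115/125 = 0.9200
FA = 14/64 = 0.2188
z(0.9200) = 1.405, z(0.2188) = -0.776
c = −½·[z(H) + z(FA)] = −0.5 × (1.405 + (-0.776)) = -0.3145

c = -0.31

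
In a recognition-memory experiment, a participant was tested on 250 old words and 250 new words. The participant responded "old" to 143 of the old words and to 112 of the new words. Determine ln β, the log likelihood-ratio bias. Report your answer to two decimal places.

ln β = -0.01

H = 143/250 = 0.5720
FA = 112/250 = 0.4480
Φ⁻¹(H) = 0.181
Φ⁻¹(FA) = -0.131
ln β = −½·[z(H)² − z(FA)²] = −0.5 × (0.033 − 0.017) = -0.008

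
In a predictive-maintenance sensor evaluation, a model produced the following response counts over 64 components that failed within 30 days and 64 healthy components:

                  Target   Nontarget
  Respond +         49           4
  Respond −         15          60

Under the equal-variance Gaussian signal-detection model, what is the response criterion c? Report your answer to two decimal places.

H = 49/64 = 0.7656
FA = 4/64 = 0.0625
z(0.7656) = 0.7244, z(0.0625) = -1.5341
c = −½·[z(H) + z(FA)] = −0.5 × (0.7244 + (-1.5341)) = 0.40485
c > 0: the model has a conservative response bias.

c = 0.40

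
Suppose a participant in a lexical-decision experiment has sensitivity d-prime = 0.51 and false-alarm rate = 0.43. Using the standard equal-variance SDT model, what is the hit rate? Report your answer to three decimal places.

z(false-alarm rate) = z(0.43) = -0.1764
z(H) = z(FA) + d' = -0.1764 + 0.51 = 0.3336
hit rate = Φ(0.3336) = 0.6307

hit rate = 0.631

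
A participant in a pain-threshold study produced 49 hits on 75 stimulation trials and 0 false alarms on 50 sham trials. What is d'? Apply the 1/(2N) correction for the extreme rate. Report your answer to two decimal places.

The false-alarm rate is 0/50 = 0, so apply the 1/(2N) correction: FA → 1/(2·50) = 0.01000.
z(H) = z(0.65333) = 0.394
z(FA) = z(0.01000) = -2.326
d' = 0.394 − (-2.326) = 2.720

d' = 2.72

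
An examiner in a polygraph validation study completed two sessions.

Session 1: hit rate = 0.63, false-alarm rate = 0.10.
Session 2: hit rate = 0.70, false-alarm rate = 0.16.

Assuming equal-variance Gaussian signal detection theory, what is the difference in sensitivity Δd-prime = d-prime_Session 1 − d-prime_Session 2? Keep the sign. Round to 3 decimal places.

Session 1: z(0.63) = 0.3319, z(0.10) = -1.2816, d' = 1.6135
Session 2: z(0.70) = 0.5244, z(0.16) = -0.9945, d' = 1.5189
Δd' = d'_Session 1 − d'_Session 2 = 1.6135 − 1.5189 = 0.0946
Session 1 has the higher sensitivity.

Δd-prime = 0.095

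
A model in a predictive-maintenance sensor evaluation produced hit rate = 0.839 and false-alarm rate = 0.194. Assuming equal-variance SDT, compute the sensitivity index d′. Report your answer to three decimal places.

d′ = 1.854

z(H) = 0.9904
z(FA) = -0.8633
d' = z(H) − z(FA) = 0.9904 − (-0.8633) = 1.8537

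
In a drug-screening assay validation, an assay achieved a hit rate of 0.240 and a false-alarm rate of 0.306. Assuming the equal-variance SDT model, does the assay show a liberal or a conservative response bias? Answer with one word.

z(H) = -0.706, z(FA) = -0.507
c = −½·(z(H) + z(FA)) = 0.6065
c > 0 → conservative criterion (biased toward responding “no”).

conservative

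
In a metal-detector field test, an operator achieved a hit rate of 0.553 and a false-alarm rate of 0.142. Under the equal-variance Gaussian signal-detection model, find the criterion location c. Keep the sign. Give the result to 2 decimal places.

z(H) = 0.133
z(FA) = -1.071
c = −½·[z(H) + z(FA)] = −0.5 × (0.133 + (-1.071)) = 0.469

c = 0.47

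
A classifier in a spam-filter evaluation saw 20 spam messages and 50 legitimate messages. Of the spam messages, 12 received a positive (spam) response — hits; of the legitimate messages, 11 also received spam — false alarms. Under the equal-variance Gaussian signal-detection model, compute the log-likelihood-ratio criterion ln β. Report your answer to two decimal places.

H = 12/20 = 0.6000
FA = 11/50 = 0.2200
Φ⁻¹(0.6000) = 0.253, Φ⁻¹(0.2200) = -0.772
ln β = −½·[z(H)² − z(FA)²] = −0.5 × (0.064 − 0.596) = 0.266

ln β = 0.27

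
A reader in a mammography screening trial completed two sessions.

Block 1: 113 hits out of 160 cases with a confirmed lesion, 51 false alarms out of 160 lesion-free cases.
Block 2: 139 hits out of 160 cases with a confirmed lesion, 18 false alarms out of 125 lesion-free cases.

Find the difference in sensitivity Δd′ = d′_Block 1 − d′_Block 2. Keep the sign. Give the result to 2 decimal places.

Δd′ = -1.17

Block 1: z(0.7063) = 0.543, z(0.3187) = -0.471, d' = 1.014
Block 2: z(0.8688) = 1.121, z(0.1440) = -1.063, d' = 2.184
Δd' = d'_Block 1 − d'_Block 2 = 1.014 − 2.184 = -1.170
Block 2 has the higher sensitivity.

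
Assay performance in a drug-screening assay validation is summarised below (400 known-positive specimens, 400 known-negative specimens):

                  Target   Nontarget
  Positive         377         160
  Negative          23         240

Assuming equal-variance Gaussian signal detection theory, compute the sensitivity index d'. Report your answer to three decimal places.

d' = 1.829

H = 377/400 = 0.9425
FA = 160/400 = 0.4000
z(0.9425) = 1.5761, z(0.4000) = -0.2533
d' = z(H) − z(FA) = 1.5761 − (-0.2533) = 1.8294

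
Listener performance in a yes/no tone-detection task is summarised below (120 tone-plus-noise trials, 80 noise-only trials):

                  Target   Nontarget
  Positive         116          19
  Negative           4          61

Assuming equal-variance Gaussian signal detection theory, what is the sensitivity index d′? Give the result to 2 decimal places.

d′ = 2.55

H = 116/120 = 0.9667
FA = 19/80 = 0.2375
z(H) = z(0.9667) = 1.834
z(FA) = z(0.2375) = -0.714
d' = z(H) − z(FA) = 1.834 − (-0.714) = 2.548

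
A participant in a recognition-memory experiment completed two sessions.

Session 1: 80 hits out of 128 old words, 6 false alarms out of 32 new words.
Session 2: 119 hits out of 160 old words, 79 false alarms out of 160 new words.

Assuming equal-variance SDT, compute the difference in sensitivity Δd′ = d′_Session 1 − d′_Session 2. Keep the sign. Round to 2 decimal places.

Δd′ = 0.54

Session 1: z(0.6250) = 0.319, z(0.1875) = -0.887, d' = 1.206
Session 2: z(0.7438) = 0.655, z(0.4938) = -0.016, d' = 0.671
Δd' = d'_Session 1 − d'_Session 2 = 1.206 − 0.671 = 0.535
Session 1 has the higher sensitivity.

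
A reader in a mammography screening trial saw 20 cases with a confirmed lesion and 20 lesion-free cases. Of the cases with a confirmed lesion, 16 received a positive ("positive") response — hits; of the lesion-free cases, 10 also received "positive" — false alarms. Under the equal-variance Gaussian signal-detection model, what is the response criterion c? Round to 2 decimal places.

H = 16/20 = 0.8000
FA = 10/20 = 0.5000
z(H) = z(0.8000) = 0.8416
z(FA) = z(0.5000) = 0.0000
c = −½·[z(H) + z(FA)] = −0.5 × (0.8416 + 0.0000) = -0.4208
c < 0: the reader has a liberal response bias.

c = -0.42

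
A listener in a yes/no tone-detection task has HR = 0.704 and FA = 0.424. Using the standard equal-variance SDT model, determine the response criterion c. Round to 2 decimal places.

c = -0.17

z(0.704) = 0.5359, z(0.424) = -0.1917
c = −½·[z(H) + z(FA)] = −0.5 × (0.5359 + (-0.1917)) = -0.1721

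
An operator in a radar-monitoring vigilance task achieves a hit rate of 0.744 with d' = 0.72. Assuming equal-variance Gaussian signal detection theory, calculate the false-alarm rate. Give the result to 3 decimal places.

z(hit rate) = z(0.744) = 0.6557
z(FA) = z(H) − d' = 0.6557 − 0.72 = -0.0643
false-alarm rate = Φ(-0.0643) = 0.4744

false-alarm rate = 0.474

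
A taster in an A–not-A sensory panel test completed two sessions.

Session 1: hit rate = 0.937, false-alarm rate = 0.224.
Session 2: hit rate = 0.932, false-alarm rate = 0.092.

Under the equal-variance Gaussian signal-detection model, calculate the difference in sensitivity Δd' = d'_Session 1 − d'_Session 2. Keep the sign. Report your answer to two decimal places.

Session 1: z(0.937) = 1.530, z(0.224) = -0.759, d' = 2.289
Session 2: z(0.932) = 1.491, z(0.092) = -1.329, d' = 2.820
Δd' = d'_Session 1 − d'_Session 2 = 2.289 − 2.820 = -0.531
Session 2 has the higher sensitivity.

Δd' = -0.53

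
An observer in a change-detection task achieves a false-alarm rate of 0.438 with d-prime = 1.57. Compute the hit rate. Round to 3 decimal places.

hit rate = 0.921

z(false-alarm rate) = z(0.438) = -0.1560
z(H) = z(FA) + d' = -0.1560 + 1.57 = 1.4140
hit rate = Φ(1.4140) = 0.9213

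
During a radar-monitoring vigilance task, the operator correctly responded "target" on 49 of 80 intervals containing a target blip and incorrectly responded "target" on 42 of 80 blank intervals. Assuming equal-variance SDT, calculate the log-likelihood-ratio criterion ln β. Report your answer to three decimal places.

H = 49/80 = 0.6125
FA = 42/80 = 0.5250
z(H) = z(0.6125) = 0.2858
z(FA) = z(0.5250) = 0.0627
ln β = −½·[z(H)² − z(FA)²] = −0.5 × (0.0817 − 0.0039) = -0.0389

ln β = -0.039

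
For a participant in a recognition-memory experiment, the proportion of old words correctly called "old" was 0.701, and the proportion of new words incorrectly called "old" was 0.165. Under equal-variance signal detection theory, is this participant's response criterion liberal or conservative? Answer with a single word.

conservative

z(H) = 0.527, z(FA) = -0.974
c = −½·(z(H) + z(FA)) = 0.2235
c > 0 → conservative criterion (biased toward responding “no”).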